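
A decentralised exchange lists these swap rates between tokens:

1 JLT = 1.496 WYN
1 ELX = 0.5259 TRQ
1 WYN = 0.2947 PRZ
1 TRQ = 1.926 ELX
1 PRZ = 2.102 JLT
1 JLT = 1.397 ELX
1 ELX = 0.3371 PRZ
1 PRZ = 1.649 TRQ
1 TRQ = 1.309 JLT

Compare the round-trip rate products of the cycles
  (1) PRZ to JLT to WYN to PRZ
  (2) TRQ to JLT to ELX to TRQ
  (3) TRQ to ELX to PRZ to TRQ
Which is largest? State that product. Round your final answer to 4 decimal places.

(1) 2.102 × 1.496 × 0.2947 = 0.92671
(2) 1.309 × 1.397 × 0.5259 = 0.96170
(3) 1.926 × 0.3371 × 1.649 = 1.07062
Highest is cycle (3) at 1.0706 (>1, arbitrage).

1.0706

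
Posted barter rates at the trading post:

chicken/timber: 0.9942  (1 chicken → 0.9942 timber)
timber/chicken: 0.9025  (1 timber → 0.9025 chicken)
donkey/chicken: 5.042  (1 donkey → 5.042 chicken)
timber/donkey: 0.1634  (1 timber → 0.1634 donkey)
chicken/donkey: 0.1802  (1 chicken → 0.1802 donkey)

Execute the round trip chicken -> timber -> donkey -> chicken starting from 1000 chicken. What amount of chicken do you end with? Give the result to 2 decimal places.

1000 chicken × 0.9942 = 994.2 timber
994.2 timber × 0.1634 = 162.45228 donkey
162.45228 donkey × 5.042 = 819.08439576 chicken

819.08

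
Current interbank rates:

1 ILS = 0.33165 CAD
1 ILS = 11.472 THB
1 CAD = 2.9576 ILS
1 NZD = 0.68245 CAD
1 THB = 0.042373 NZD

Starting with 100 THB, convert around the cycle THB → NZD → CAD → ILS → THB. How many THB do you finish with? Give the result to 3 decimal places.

100 THB × 0.042373 = 4.2373 NZD
4.2373 NZD × 0.68245 = 2.891745385 CAD
2.891745385 CAD × 2.9576 = 8.552626150676 ILS
8.552626150676 ILS × 11.472 = 98.115727200555072 THB

98.116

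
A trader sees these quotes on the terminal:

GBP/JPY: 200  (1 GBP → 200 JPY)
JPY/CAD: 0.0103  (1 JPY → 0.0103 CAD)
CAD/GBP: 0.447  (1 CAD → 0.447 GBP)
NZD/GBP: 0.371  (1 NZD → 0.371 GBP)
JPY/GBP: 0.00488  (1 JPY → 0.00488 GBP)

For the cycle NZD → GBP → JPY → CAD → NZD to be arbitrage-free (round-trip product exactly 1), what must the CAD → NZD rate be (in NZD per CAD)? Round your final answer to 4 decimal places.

Known legs of the cycle: 0.371 × 200 × 0.0103 = 0.76426
For no arbitrage the full-cycle product must be 1, so the missing rate is 1 / 0.76426 ≈ 1.308455.

1.3085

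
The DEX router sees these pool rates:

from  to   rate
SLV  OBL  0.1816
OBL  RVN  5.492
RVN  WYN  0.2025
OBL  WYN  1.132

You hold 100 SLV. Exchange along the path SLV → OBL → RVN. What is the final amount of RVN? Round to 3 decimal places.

100 SLV × 0.1816 = 18.16 OBL
18.16 OBL × 5.492 = 99.73472 RVN

99.735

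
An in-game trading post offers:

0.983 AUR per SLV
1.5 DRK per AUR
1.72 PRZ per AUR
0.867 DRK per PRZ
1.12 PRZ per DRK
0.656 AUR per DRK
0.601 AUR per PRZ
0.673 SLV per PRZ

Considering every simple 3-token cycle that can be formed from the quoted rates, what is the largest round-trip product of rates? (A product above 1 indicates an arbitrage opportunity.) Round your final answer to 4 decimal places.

SLV→AUR→PRZ→SLV: 0.983 × 1.72 × 0.673 = 1.13788
PRZ→AUR→DRK→PRZ: 0.601 × 1.5 × 1.12 = 1.00968
PRZ→DRK→AUR→PRZ: 0.867 × 0.656 × 1.72 = 0.97825
Maximum is SLV→AUR→PRZ→SLV at 1.1379; arbitrage exists.

1.1379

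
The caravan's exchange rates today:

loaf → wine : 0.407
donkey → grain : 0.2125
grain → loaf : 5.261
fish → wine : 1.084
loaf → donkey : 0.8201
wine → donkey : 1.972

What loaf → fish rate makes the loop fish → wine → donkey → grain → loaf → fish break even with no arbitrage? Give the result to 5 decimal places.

Known legs of the cycle: 1.084 × 1.972 × 0.2125 × 5.261 = 2.3898103022
For no arbitrage the full-cycle product must be 1, so the missing rate is 1 / 2.3898103022 ≈ 0.4184433.

0.41844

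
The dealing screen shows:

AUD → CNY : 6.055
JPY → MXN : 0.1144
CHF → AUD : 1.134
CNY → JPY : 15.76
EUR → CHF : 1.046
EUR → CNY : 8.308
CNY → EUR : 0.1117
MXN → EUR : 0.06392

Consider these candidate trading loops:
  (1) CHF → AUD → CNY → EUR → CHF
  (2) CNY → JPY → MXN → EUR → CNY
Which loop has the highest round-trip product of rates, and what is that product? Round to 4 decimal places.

(1) 1.134 × 6.055 × 0.1117 × 1.046 = 0.80225
(2) 15.76 × 0.1144 × 0.06392 × 8.308 = 0.95745
Highest is cycle (2) at 0.9574 (≤1, no arbitrage).

0.9574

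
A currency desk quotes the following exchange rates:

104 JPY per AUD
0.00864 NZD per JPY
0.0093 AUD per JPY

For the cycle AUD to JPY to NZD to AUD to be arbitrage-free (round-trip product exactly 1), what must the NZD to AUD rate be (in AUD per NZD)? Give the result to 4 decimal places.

Known legs of the cycle: 104 × 0.00864 = 0.89856
For no arbitrage the full-cycle product must be 1, so the missing rate is 1 / 0.89856 ≈ 1.112892.

1.1129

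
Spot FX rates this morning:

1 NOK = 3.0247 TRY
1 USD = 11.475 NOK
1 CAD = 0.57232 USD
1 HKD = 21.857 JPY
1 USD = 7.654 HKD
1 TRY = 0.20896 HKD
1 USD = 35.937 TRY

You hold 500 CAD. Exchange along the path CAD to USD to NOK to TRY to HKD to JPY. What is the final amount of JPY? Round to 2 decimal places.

45362.57

500 CAD × 0.57232 = 286.16 USD
286.16 USD × 11.475 = 3283.686 NOK
3283.686 NOK × 3.0247 = 9932.1650442 TRY
9932.1650442 TRY × 0.20896 = 2075.425207636032 HKD
2075.425207636032 HKD × 21.857 = 45362.568763300751424 JPY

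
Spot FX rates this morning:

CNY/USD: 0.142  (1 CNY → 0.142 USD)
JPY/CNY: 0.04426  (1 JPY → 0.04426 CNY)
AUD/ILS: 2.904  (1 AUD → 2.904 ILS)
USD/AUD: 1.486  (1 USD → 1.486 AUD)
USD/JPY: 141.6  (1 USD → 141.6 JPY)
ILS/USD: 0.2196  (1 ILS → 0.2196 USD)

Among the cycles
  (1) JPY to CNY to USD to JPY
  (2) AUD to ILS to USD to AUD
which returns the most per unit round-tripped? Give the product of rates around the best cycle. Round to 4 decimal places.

(1) 0.04426 × 0.142 × 141.6 = 0.88994
(2) 2.904 × 0.2196 × 1.486 = 0.94765
Highest is cycle (2) at 0.9476 (≤1, no arbitrage).

0.9476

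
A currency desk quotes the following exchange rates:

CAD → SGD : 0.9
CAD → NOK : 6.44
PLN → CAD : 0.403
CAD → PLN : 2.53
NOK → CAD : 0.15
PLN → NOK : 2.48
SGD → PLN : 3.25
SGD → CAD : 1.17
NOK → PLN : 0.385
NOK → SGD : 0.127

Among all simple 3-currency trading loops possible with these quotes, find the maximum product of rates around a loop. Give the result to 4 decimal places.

1.1788

CAD→SGD→PLN→CAD: 0.9 × 3.25 × 0.403 = 1.17878
PLN→NOK→SGD→PLN: 2.48 × 0.127 × 3.25 = 1.02362
CAD→NOK→PLN→CAD: 6.44 × 0.385 × 0.403 = 0.99920
CAD→NOK→SGD→CAD: 6.44 × 0.127 × 1.17 = 0.95692
CAD→PLN→NOK→CAD: 2.53 × 2.48 × 0.15 = 0.94116
Maximum is CAD→SGD→PLN→CAD at 1.1788; arbitrage exists.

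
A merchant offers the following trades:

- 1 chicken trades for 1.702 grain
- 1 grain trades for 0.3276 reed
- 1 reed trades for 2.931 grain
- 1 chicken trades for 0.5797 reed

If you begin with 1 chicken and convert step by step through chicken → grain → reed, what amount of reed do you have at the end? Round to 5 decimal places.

0.55758

1 chicken × 1.702 = 1.702 grain
1.702 grain × 0.3276 = 0.5575752 reed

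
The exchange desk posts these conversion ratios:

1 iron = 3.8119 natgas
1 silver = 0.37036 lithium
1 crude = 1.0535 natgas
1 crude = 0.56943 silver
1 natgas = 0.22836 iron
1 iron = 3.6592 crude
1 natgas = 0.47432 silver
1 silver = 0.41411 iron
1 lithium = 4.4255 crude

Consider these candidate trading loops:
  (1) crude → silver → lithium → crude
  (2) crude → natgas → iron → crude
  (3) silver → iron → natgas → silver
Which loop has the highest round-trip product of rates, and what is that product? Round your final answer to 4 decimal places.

(1) 0.56943 × 0.37036 × 4.4255 = 0.93331
(2) 1.0535 × 0.22836 × 3.6592 = 0.88032
(3) 0.41411 × 3.8119 × 0.47432 = 0.74874
Highest is cycle (1) at 0.9333 (≤1, no arbitrage).

0.9333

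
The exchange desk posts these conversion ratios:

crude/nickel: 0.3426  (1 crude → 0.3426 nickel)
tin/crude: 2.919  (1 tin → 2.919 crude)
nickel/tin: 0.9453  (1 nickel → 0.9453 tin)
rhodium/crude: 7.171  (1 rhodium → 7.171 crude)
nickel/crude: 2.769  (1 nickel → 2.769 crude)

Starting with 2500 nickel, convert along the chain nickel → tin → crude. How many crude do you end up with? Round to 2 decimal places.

2500 nickel × 0.9453 = 2363.25 tin
2363.25 tin × 2.919 = 6898.32675 crude

6898.33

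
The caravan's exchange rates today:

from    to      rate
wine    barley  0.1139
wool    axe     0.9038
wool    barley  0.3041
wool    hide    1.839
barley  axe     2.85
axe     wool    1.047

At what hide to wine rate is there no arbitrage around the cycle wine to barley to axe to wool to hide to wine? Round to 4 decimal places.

1.5999

Known legs of the cycle: 0.1139 × 2.85 × 1.047 × 1.839 = 0.625024433295
For no arbitrage the full-cycle product must be 1, so the missing rate is 1 / 0.625024433295 ≈ 1.599937.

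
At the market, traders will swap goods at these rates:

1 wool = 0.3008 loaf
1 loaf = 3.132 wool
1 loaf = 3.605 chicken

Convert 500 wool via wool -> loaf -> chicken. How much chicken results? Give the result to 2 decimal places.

542.19

500 wool × 0.3008 = 150.4 loaf
150.4 loaf × 3.605 = 542.192 chicken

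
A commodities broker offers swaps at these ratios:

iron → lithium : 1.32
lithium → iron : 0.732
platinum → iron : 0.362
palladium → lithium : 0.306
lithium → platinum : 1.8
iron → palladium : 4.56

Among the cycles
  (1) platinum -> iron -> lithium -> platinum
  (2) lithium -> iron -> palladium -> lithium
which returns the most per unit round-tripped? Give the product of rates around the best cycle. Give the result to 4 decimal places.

1.0214

(1) 0.362 × 1.32 × 1.8 = 0.86011
(2) 0.732 × 4.56 × 0.306 = 1.02140
Highest is cycle (2) at 1.0214 (>1, arbitrage).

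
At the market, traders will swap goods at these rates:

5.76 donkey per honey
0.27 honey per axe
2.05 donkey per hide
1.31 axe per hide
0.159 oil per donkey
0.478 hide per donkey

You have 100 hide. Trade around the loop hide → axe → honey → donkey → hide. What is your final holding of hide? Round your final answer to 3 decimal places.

100 hide × 1.31 = 131 axe
131 axe × 0.27 = 35.37 honey
35.37 honey × 5.76 = 203.7312 donkey
203.7312 donkey × 0.478 = 97.3835136 hide

97.384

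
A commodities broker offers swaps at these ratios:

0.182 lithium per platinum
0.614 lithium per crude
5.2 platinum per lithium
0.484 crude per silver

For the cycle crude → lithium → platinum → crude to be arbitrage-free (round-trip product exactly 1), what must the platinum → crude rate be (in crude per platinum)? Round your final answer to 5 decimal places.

Known legs of the cycle: 0.614 × 5.2 = 3.1928
For no arbitrage the full-cycle product must be 1, so the missing rate is 1 / 3.1928 ≈ 0.3132047.

0.31320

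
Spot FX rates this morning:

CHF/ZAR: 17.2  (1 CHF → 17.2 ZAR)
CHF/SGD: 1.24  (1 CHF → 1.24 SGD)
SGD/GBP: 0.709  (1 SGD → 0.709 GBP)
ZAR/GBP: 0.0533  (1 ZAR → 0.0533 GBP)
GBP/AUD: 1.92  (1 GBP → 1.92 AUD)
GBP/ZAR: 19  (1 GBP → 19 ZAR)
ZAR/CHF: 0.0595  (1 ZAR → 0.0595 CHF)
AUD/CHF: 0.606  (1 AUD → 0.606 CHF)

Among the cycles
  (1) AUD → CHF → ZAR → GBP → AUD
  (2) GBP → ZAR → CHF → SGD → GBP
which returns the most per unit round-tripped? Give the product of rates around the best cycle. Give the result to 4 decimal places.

1.0667

(1) 0.606 × 17.2 × 0.0533 × 1.92 = 1.06667
(2) 19 × 0.0595 × 1.24 × 0.709 = 0.99389
Highest is cycle (1) at 1.0667 (>1, arbitrage).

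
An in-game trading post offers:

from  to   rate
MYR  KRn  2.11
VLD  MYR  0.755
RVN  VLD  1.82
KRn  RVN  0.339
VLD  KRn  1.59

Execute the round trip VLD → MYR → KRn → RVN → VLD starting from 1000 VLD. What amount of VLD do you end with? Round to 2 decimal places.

982.88

1000 VLD × 0.755 = 755 MYR
755 MYR × 2.11 = 1593.05 KRn
1593.05 KRn × 0.339 = 540.04395 RVN
540.04395 RVN × 1.82 = 982.879989 VLD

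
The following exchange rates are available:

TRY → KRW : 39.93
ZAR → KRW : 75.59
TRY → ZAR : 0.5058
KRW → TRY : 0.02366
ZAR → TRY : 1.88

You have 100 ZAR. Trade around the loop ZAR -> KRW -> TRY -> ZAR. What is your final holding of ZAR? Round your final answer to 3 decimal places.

100 ZAR × 75.59 = 7559 KRW
7559 KRW × 0.02366 = 178.84594 TRY
178.84594 TRY × 0.5058 = 90.460276452 ZAR

90.460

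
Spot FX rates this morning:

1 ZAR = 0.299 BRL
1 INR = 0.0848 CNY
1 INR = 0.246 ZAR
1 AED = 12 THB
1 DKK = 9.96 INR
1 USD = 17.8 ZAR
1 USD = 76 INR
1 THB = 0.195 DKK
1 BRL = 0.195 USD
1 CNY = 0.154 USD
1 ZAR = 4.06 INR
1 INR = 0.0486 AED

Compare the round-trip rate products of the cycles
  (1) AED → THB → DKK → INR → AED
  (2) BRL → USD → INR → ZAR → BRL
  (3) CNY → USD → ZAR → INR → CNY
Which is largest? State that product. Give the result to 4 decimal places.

(1) 12 × 0.195 × 9.96 × 0.0486 = 1.13269
(2) 0.195 × 76 × 0.246 × 0.299 = 1.09007
(3) 0.154 × 17.8 × 4.06 × 0.0848 = 0.94376
Highest is cycle (1) at 1.1327 (>1, arbitrage).

1.1327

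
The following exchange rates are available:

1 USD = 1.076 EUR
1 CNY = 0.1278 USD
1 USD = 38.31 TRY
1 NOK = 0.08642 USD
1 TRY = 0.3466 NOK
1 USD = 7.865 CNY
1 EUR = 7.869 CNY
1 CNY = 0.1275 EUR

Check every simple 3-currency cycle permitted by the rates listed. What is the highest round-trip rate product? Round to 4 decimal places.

USD→TRY→NOK→USD: 38.31 × 0.3466 × 0.08642 = 1.14751
EUR→CNY→USD→EUR: 7.869 × 0.1278 × 1.076 = 1.08209
Maximum is USD→TRY→NOK→USD at 1.1475; arbitrage exists.

1.1475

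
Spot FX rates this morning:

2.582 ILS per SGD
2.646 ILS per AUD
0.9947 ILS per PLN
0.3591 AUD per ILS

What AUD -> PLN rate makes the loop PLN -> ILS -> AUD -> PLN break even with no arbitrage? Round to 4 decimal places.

Known legs of the cycle: 0.9947 × 0.3591 = 0.35719677
For no arbitrage the full-cycle product must be 1, so the missing rate is 1 / 0.35719677 ≈ 2.799577.

2.7996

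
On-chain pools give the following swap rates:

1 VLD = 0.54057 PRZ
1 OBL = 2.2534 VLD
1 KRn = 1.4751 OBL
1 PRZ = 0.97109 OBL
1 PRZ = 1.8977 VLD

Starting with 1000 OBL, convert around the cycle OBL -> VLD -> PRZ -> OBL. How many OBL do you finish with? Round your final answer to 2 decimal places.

1000 OBL × 2.2534 = 2253.4 VLD
2253.4 VLD × 0.54057 = 1218.120438 PRZ
1218.120438 PRZ × 0.97109 = 1182.90457613742 OBL

1182.90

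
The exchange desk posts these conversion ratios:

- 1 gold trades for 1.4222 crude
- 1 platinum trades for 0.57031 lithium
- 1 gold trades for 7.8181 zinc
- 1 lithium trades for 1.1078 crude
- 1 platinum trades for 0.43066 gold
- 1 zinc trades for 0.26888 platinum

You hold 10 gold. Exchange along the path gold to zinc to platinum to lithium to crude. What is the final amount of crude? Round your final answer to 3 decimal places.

13.281

10 gold × 7.8181 = 78.181 zinc
78.181 zinc × 0.26888 = 21.02130728 platinum
21.02130728 platinum × 0.57031 = 11.9886617548568 lithium
11.9886617548568 lithium × 1.1078 = 13.28103949203036304 crude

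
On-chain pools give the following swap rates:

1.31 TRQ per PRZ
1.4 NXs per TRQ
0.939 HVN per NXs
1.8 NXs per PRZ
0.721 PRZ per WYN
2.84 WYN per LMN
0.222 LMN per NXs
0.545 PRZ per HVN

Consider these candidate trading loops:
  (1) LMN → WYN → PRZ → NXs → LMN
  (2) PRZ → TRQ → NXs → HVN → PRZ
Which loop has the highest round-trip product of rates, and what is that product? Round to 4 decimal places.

(1) 2.84 × 0.721 × 1.8 × 0.222 = 0.81824
(2) 1.31 × 1.4 × 0.939 × 0.545 = 0.93856
Highest is cycle (2) at 0.9386 (≤1, no arbitrage).

0.9386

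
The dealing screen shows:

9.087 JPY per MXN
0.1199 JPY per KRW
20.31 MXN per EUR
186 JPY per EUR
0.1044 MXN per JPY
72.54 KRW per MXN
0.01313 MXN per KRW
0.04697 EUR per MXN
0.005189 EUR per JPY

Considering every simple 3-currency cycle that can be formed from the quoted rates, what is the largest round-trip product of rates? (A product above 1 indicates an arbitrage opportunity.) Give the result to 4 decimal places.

JPY→EUR→MXN→JPY: 0.005189 × 20.31 × 9.087 = 0.95767
JPY→MXN→EUR→JPY: 0.1044 × 0.04697 × 186 = 0.91208
JPY→MXN→KRW→JPY: 0.1044 × 72.54 × 0.1199 = 0.90802
Maximum is JPY→EUR→MXN→JPY at 0.9577; no arbitrage — every cycle loses value.

0.9577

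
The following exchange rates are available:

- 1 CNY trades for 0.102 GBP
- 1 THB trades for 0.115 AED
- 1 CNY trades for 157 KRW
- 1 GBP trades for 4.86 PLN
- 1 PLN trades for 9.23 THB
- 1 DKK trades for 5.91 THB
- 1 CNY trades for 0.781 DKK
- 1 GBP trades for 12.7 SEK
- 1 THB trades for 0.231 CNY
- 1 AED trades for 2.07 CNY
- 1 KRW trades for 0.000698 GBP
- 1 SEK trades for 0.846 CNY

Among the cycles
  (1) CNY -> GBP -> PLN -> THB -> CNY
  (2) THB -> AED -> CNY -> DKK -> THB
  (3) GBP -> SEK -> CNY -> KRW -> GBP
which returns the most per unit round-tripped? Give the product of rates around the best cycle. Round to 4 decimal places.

1.1774

(1) 0.102 × 4.86 × 9.23 × 0.231 = 1.05694
(2) 0.115 × 2.07 × 0.781 × 5.91 = 1.09877
(3) 12.7 × 0.846 × 157 × 0.000698 = 1.17741
Highest is cycle (3) at 1.1774 (>1, arbitrage).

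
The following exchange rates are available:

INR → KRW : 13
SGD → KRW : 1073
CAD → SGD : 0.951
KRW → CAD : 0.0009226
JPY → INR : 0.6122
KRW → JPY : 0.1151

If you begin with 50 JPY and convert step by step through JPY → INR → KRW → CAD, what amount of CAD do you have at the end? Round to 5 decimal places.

50 JPY × 0.6122 = 30.61 INR
30.61 INR × 13 = 397.93 KRW
397.93 KRW × 0.0009226 = 0.367130218 CAD

0.36713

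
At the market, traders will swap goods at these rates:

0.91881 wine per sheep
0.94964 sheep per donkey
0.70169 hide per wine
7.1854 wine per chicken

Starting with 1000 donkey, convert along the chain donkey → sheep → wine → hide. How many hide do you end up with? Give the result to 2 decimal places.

612.25

1000 donkey × 0.94964 = 949.64 sheep
949.64 sheep × 0.91881 = 872.5387284 wine
872.5387284 wine × 0.70169 = 612.251700330996 hide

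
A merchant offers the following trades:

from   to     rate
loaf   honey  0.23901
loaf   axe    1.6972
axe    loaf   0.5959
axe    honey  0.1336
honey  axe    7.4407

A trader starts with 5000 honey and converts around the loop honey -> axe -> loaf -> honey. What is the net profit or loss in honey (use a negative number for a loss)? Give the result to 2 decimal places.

5000 honey × 7.4407 = 37203.5 axe
37203.5 axe × 0.5959 = 22169.56565 loaf
22169.56565 loaf × 0.23901 = 5298.7478860065 honey
Net change: 5298.7478860065 − 5000 = 298.7478860065 honey

298.75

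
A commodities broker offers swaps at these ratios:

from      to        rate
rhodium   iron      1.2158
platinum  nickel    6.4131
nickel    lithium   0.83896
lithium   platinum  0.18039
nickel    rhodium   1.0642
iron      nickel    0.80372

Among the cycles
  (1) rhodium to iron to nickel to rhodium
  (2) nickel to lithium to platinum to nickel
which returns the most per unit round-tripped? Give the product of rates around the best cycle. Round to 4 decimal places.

1.0399

(1) 1.2158 × 0.80372 × 1.0642 = 1.03990
(2) 0.83896 × 0.18039 × 6.4131 = 0.97056
Highest is cycle (1) at 1.0399 (>1, arbitrage).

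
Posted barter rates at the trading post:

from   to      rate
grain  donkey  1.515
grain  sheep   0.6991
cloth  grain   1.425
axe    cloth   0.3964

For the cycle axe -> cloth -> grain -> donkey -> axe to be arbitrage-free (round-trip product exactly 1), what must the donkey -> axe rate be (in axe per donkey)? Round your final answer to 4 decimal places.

1.1685

Known legs of the cycle: 0.3964 × 1.425 × 1.515 = 0.85577805
For no arbitrage the full-cycle product must be 1, so the missing rate is 1 / 0.85577805 ≈ 1.168527.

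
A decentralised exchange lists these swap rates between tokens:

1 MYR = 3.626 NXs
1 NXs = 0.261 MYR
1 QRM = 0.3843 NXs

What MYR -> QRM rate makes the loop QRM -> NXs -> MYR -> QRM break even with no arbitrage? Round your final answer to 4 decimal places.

9.9699

Known legs of the cycle: 0.3843 × 0.261 = 0.1003023
For no arbitrage the full-cycle product must be 1, so the missing rate is 1 / 0.1003023 ≈ 9.969861.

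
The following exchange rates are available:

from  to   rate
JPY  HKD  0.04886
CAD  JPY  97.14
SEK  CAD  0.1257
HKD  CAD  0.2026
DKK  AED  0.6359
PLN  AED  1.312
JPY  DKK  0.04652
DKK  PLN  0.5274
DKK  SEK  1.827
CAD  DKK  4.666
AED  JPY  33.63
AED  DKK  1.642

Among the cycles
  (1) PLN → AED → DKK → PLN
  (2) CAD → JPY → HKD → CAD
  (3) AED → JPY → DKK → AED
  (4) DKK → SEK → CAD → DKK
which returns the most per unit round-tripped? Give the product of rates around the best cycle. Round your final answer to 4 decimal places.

1.1362

(1) 1.312 × 1.642 × 0.5274 = 1.13618
(2) 97.14 × 0.04886 × 0.2026 = 0.96159
(3) 33.63 × 0.04652 × 0.6359 = 0.99484
(4) 1.827 × 0.1257 × 4.666 = 1.07157
Highest is cycle (1) at 1.1362 (>1, arbitrage).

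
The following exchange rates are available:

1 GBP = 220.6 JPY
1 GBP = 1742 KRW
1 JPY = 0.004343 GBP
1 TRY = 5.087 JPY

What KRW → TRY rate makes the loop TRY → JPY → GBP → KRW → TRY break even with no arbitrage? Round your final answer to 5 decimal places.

Known legs of the cycle: 5.087 × 0.004343 × 1742 = 38.485729022
For no arbitrage the full-cycle product must be 1, so the missing rate is 1 / 38.485729022 ≈ 0.0259837.

0.02598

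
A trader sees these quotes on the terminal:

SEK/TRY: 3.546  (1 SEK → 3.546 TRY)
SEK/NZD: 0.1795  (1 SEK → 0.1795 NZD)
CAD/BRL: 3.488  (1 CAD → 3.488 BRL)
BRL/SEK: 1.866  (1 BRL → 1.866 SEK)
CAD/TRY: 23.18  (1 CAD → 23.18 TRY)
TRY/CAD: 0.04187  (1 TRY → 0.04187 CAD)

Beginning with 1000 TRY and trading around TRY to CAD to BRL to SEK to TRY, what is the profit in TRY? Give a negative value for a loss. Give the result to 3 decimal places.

1000 TRY × 0.04187 = 41.87 CAD
41.87 CAD × 3.488 = 146.04256 BRL
146.04256 BRL × 1.866 = 272.51541696 SEK
272.51541696 SEK × 3.546 = 966.33966854016 TRY
Net change: 966.33966854016 − 1000 = -33.66033145984 TRY

-33.660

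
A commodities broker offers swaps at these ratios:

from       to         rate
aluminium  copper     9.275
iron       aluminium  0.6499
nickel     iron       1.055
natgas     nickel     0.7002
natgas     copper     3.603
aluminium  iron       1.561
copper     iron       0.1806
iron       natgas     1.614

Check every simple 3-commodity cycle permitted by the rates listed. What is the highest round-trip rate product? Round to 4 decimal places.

iron→natgas→nickel→iron: 1.614 × 0.7002 × 1.055 = 1.19228
iron→aluminium→copper→iron: 0.6499 × 9.275 × 0.1806 = 1.08862
iron→natgas→copper→iron: 1.614 × 3.603 × 0.1806 = 1.05023
Maximum is iron→natgas→nickel→iron at 1.1923; arbitrage exists.

1.1923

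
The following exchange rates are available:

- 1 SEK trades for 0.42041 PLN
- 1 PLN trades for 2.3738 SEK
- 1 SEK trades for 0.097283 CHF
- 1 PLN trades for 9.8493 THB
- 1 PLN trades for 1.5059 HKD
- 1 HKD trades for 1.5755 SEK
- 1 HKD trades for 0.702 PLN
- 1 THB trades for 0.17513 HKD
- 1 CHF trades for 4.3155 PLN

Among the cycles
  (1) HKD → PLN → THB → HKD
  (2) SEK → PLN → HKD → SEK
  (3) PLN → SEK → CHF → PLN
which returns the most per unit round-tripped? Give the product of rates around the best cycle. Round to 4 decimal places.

1.2109

(1) 0.702 × 9.8493 × 0.17513 = 1.21089
(2) 0.42041 × 1.5059 × 1.5755 = 0.99744
(3) 2.3738 × 0.097283 × 4.3155 = 0.99658
Highest is cycle (1) at 1.2109 (>1, arbitrage).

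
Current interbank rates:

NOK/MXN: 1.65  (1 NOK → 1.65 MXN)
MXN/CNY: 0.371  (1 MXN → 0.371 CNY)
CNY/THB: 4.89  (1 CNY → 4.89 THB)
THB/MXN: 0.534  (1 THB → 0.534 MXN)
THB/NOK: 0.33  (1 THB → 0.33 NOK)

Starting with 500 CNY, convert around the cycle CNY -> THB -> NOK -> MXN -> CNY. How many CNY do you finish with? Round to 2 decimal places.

500 CNY × 4.89 = 2445 THB
2445 THB × 0.33 = 806.85 NOK
806.85 NOK × 1.65 = 1331.3025 MXN
1331.3025 MXN × 0.371 = 493.9132275 CNY

493.91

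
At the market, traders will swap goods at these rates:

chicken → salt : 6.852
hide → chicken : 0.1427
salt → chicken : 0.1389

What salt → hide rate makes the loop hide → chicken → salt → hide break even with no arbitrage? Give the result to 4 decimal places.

Known legs of the cycle: 0.1427 × 6.852 = 0.9777804
For no arbitrage the full-cycle product must be 1, so the missing rate is 1 / 0.9777804 ≈ 1.022725.

1.0227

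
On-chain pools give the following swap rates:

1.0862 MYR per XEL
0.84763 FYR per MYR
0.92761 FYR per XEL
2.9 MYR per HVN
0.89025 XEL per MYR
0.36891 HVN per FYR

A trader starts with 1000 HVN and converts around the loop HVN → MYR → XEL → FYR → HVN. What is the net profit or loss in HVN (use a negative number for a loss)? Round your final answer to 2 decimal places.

-116.52

1000 HVN × 2.9 = 2900 MYR
2900 MYR × 0.89025 = 2581.725 XEL
2581.725 XEL × 0.92761 = 2394.83392725 FYR
2394.83392725 FYR × 0.36891 = 883.4781841017975 HVN
Net change: 883.4781841017975 − 1000 = -116.5218158982025 HVN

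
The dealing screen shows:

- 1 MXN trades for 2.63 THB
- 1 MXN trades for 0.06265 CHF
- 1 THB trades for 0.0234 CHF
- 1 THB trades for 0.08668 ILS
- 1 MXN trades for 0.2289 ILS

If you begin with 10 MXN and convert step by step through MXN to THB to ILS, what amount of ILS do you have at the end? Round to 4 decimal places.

10 MXN × 2.63 = 26.3 THB
26.3 THB × 0.08668 = 2.279684 ILS

2.2797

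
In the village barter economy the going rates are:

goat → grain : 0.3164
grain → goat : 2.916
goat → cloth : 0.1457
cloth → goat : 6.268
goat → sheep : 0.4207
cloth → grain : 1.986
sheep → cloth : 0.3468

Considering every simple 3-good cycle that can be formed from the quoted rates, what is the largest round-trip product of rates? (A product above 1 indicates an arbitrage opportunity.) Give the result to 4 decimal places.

0.9145

sheep→cloth→goat→sheep: 0.3468 × 6.268 × 0.4207 = 0.91449
cloth→grain→goat→cloth: 1.986 × 2.916 × 0.1457 = 0.84377
Maximum is sheep→cloth→goat→sheep at 0.9145; no arbitrage — every cycle loses value.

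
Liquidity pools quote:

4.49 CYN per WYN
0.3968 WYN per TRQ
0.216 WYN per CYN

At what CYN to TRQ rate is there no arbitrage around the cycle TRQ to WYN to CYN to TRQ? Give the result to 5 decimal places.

Known legs of the cycle: 0.3968 × 4.49 = 1.781632
For no arbitrage the full-cycle product must be 1, so the missing rate is 1 / 1.781632 ≈ 0.5612831.

0.56128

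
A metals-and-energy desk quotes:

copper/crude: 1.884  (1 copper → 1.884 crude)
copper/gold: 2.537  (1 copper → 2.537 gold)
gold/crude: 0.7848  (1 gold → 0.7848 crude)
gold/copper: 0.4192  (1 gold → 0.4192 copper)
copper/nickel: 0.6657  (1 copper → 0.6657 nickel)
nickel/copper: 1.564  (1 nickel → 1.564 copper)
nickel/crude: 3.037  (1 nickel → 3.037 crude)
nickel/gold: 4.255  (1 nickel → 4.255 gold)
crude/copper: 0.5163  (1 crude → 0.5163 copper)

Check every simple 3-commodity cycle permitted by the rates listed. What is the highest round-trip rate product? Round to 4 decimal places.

1.1874

copper→nickel→gold→copper: 0.6657 × 4.255 × 0.4192 = 1.18741
copper→nickel→crude→copper: 0.6657 × 3.037 × 0.5163 = 1.04382
copper→gold→crude→copper: 2.537 × 0.7848 × 0.5163 = 1.02797
Maximum is copper→nickel→gold→copper at 1.1874; arbitrage exists.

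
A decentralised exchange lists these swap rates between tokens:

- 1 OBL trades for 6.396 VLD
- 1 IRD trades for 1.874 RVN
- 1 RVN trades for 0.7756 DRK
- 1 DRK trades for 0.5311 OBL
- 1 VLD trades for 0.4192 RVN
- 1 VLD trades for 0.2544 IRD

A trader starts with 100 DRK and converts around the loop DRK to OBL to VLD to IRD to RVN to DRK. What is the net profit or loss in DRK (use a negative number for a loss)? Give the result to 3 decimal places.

100 DRK × 0.5311 = 53.11 OBL
53.11 OBL × 6.396 = 339.69156 VLD
339.69156 VLD × 0.2544 = 86.417532864 IRD
86.417532864 IRD × 1.874 = 161.946456587136 RVN
161.946456587136 RVN × 0.7756 = 125.6056717289826816 DRK
Net change: 125.6056717289826816 − 100 = 25.6056717289826816 DRK

25.606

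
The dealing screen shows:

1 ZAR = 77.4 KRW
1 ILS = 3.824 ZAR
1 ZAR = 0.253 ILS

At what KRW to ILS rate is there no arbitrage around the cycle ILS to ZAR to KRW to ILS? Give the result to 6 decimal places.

0.003379

Known legs of the cycle: 3.824 × 77.4 = 295.9776
For no arbitrage the full-cycle product must be 1, so the missing rate is 1 / 295.9776 ≈ 0.00337863.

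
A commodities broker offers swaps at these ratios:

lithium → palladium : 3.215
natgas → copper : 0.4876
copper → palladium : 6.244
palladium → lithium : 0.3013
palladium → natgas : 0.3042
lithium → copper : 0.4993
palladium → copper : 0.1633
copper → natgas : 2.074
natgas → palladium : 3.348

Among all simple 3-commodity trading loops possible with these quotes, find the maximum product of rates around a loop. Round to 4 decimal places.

1.1339

natgas→palladium→copper→natgas: 3.348 × 0.1633 × 2.074 = 1.13391
palladium→lithium→copper→palladium: 0.3013 × 0.4993 × 6.244 = 0.93934
natgas→copper→palladium→natgas: 0.4876 × 6.244 × 0.3042 = 0.92616
Maximum is natgas→palladium→copper→natgas at 1.1339; arbitrage exists.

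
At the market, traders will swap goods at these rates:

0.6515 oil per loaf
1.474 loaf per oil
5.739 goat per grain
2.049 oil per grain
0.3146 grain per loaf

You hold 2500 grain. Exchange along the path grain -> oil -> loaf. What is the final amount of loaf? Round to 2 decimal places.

7550.57

2500 grain × 2.049 = 5122.5 oil
5122.5 oil × 1.474 = 7550.565 loaf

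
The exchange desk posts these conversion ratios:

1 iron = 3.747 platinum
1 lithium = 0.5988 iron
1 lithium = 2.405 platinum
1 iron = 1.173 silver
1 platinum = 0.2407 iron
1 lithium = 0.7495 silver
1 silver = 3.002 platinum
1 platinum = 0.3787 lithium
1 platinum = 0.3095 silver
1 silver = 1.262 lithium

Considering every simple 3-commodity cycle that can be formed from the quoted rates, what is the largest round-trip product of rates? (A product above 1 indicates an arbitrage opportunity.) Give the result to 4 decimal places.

0.9394

lithium→platinum→silver→lithium: 2.405 × 0.3095 × 1.262 = 0.93937
lithium→iron→silver→lithium: 0.5988 × 1.173 × 1.262 = 0.88642
lithium→silver→platinum→lithium: 0.7495 × 3.002 × 0.3787 = 0.85207
lithium→iron→platinum→lithium: 0.5988 × 3.747 × 0.3787 = 0.84969
platinum→iron→silver→platinum: 0.2407 × 1.173 × 3.002 = 0.84759
Maximum is lithium→platinum→silver→lithium at 0.9394; no arbitrage — every cycle loses value.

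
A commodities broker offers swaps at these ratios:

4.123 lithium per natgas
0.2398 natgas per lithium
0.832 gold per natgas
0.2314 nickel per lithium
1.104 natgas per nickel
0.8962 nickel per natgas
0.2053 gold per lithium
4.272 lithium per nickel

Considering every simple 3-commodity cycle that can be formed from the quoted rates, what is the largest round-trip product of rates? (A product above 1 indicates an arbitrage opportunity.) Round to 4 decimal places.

1.0533

lithium→nickel→natgas→lithium: 0.2314 × 1.104 × 4.123 = 1.05328
lithium→natgas→nickel→lithium: 0.2398 × 0.8962 × 4.272 = 0.91809
Maximum is lithium→nickel→natgas→lithium at 1.0533; arbitrage exists.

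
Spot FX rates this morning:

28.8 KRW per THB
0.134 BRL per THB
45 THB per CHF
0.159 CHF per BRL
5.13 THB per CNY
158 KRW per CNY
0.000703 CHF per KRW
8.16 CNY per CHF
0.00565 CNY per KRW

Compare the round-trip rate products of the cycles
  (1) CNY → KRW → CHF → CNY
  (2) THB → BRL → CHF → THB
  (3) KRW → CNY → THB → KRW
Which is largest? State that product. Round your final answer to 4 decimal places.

0.9588

(1) 158 × 0.000703 × 8.16 = 0.90636
(2) 0.134 × 0.159 × 45 = 0.95877
(3) 0.00565 × 5.13 × 28.8 = 0.83475
Highest is cycle (2) at 0.9588 (≤1, no arbitrage).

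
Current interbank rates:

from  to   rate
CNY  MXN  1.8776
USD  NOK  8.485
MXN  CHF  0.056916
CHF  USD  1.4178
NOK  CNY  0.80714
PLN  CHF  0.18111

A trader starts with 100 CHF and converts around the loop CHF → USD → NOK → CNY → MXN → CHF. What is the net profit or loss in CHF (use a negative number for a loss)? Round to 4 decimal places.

3.7655

100 CHF × 1.4178 = 141.78 USD
141.78 USD × 8.485 = 1203.0033 NOK
1203.0033 NOK × 0.80714 = 970.992083562 CNY
970.992083562 CNY × 1.8776 = 1823.1347360960112 MXN
1823.1347360960112 MXN × 0.056916 = 103.7655366396405734592 CHF
Net change: 103.7655366396405734592 − 100 = 3.7655366396405734592 CHF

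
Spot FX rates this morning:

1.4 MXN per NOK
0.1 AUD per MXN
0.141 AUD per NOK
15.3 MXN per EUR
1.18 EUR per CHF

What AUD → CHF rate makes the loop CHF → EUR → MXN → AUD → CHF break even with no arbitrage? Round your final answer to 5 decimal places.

Known legs of the cycle: 1.18 × 15.3 × 0.1 = 1.8054
For no arbitrage the full-cycle product must be 1, so the missing rate is 1 / 1.8054 ≈ 0.5538939.

0.55389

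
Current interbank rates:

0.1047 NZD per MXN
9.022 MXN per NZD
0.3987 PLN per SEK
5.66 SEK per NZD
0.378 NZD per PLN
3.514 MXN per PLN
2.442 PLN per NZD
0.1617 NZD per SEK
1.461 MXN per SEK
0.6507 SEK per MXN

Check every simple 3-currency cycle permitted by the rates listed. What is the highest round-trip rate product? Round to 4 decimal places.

0.9493

SEK→NZD→MXN→SEK: 0.1617 × 9.022 × 0.6507 = 0.94928
SEK→PLN→MXN→SEK: 0.3987 × 3.514 × 0.6507 = 0.91165
NZD→PLN→MXN→NZD: 2.442 × 3.514 × 0.1047 = 0.89845
SEK→MXN→NZD→SEK: 1.461 × 0.1047 × 5.66 = 0.86579
SEK→PLN→NZD→SEK: 0.3987 × 0.378 × 5.66 = 0.85301
Maximum is SEK→NZD→MXN→SEK at 0.9493; no arbitrage — every cycle loses value.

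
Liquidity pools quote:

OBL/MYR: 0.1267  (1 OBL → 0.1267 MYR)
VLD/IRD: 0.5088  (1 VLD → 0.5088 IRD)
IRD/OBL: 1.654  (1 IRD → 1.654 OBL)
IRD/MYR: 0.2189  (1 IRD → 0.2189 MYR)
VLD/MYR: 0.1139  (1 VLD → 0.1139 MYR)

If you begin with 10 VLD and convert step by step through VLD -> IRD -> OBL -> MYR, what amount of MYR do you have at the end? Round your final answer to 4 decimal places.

1.0663

10 VLD × 0.5088 = 5.088 IRD
5.088 IRD × 1.654 = 8.415552 OBL
8.415552 OBL × 0.1267 = 1.0662504384 MYR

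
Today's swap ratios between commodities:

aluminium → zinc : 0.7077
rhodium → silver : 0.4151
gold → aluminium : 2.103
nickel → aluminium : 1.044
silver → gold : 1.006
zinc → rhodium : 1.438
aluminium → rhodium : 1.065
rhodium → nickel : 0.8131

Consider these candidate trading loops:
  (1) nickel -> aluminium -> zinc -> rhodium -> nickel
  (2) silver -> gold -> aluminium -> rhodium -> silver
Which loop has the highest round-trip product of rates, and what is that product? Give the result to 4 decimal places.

0.9353

(1) 1.044 × 0.7077 × 1.438 × 0.8131 = 0.86388
(2) 1.006 × 2.103 × 1.065 × 0.4151 = 0.93528
Highest is cycle (2) at 0.9353 (≤1, no arbitrage).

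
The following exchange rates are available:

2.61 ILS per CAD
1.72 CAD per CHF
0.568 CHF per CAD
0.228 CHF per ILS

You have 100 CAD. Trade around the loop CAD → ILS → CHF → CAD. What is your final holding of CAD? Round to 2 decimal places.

102.35

100 CAD × 2.61 = 261 ILS
261 ILS × 0.228 = 59.508 CHF
59.508 CHF × 1.72 = 102.35376 CAD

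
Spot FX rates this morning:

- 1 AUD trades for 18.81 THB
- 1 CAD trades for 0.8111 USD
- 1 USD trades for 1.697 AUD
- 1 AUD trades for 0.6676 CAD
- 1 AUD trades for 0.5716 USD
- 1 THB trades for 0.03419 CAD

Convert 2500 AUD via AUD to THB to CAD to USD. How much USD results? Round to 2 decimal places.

1304.07

2500 AUD × 18.81 = 47025 THB
47025 THB × 0.03419 = 1607.78475 CAD
1607.78475 CAD × 0.8111 = 1304.074210725 USD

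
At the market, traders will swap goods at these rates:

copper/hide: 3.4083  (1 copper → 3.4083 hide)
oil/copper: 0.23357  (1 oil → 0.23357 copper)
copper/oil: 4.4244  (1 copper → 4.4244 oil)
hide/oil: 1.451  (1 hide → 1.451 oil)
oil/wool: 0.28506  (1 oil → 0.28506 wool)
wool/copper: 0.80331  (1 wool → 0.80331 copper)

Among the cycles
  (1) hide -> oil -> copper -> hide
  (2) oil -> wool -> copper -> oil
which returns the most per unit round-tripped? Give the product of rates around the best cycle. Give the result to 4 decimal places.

(1) 1.451 × 0.23357 × 3.4083 = 1.15511
(2) 0.28506 × 0.80331 × 4.4244 = 1.01315
Highest is cycle (1) at 1.1551 (>1, arbitrage).

1.1551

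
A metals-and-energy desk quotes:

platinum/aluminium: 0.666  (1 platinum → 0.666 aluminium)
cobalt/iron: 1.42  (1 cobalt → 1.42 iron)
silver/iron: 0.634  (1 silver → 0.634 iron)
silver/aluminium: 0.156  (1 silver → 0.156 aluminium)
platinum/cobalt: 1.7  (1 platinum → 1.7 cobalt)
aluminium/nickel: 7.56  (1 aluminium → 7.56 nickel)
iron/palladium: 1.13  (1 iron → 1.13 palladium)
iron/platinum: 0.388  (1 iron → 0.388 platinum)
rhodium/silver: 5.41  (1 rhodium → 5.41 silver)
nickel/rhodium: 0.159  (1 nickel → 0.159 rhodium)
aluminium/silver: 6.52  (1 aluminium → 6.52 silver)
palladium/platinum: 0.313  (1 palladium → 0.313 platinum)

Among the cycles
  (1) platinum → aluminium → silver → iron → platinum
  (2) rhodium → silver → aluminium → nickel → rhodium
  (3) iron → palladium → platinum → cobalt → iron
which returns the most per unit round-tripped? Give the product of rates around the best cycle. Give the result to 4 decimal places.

(1) 0.666 × 6.52 × 0.634 × 0.388 = 1.06818
(2) 5.41 × 0.156 × 7.56 × 0.159 = 1.01447
(3) 1.13 × 0.313 × 1.7 × 1.42 = 0.85381
Highest is cycle (1) at 1.0682 (>1, arbitrage).

1.0682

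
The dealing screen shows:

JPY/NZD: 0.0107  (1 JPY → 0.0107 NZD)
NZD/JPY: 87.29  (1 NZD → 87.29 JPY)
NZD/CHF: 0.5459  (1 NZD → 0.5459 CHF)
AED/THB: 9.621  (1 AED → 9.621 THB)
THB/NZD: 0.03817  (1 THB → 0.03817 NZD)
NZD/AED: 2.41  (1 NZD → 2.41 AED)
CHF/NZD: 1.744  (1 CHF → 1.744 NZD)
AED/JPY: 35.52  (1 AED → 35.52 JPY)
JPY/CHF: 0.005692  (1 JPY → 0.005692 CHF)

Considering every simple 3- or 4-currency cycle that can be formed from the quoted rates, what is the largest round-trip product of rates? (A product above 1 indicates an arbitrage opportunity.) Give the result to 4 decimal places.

NZD→AED→JPY→NZD: 2.41 × 35.52 × 0.0107 = 0.91595
NZD→AED→THB→NZD: 2.41 × 9.621 × 0.03817 = 0.88503
CHF→NZD→JPY→CHF: 1.744 × 87.29 × 0.005692 = 0.86651
CHF→NZD→AED→JPY→CHF: 1.744 × 2.41 × 35.52 × 0.005692 = 0.84977
Maximum is NZD→AED→JPY→NZD at 0.9160; no arbitrage — every cycle loses value.

0.9160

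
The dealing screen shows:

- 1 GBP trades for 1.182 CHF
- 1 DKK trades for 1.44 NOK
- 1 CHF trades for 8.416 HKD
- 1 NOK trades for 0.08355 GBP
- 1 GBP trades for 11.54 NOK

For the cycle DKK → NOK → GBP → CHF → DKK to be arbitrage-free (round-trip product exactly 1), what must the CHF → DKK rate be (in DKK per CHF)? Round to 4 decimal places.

7.0319

Known legs of the cycle: 1.44 × 0.08355 × 1.182 = 0.142208784
For no arbitrage the full-cycle product must be 1, so the missing rate is 1 / 0.142208784 ≈ 7.031914.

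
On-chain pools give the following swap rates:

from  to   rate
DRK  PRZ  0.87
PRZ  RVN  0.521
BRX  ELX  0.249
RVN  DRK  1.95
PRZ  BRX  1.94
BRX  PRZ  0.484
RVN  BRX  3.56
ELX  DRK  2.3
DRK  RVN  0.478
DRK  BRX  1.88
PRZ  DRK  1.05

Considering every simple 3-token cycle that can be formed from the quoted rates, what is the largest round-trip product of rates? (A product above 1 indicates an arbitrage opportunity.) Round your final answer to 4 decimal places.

ELX→DRK→BRX→ELX: 2.3 × 1.88 × 0.249 = 1.07668
PRZ→DRK→BRX→PRZ: 1.05 × 1.88 × 0.484 = 0.95542
PRZ→RVN→BRX→PRZ: 0.521 × 3.56 × 0.484 = 0.89770
PRZ→RVN→DRK→PRZ: 0.521 × 1.95 × 0.87 = 0.88388
Maximum is ELX→DRK→BRX→ELX at 1.0767; arbitrage exists.

1.0767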